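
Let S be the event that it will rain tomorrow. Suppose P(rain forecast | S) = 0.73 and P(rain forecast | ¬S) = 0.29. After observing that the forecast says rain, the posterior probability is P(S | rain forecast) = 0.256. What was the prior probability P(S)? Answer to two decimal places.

P(S) = 0.12

Bayes' rule in odds form gives O(S|E) = O(S)·[P(E|S)/P(E|¬S)], hence O(S) = O(S|E)/LR.
Posterior odds = 0.256/(1−0.256) = 0.3441. LR = 0.73/0.29 = 2.5172.
Prior odds = 0.3441/2.5172 = 0.1367, so P(S) = 0.1367/(1+0.1367) ≈ 0.12.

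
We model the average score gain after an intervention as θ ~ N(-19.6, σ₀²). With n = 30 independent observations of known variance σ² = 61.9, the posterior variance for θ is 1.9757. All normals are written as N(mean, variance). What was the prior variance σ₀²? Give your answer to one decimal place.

σ₀² = 46.5

Posterior precision equals prior precision plus data precision: 1/σ_n² = 1/σ₀² + n/σ².
So 1/σ₀² = 1/1.9757 − 30/61.9 = 0.506150 − 0.484653 = 0.021497.
Hence σ₀² = 1/0.021497 ≈ 46.5.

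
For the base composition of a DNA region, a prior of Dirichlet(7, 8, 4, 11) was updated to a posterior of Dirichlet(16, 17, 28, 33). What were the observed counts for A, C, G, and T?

For a Dirichlet(α) prior with multinomial counts c, the posterior is Dirichlet(α + c) componentwise.
Counts are posterior − prior componentwise: 16−7=9, 17−8=9, 28−4=24, 33−11=22.

counts (9, 9, 24, 22)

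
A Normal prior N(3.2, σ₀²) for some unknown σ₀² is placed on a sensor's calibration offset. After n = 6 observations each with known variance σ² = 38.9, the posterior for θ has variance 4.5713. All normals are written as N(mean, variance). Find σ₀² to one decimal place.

For the Normal–Normal model with known σ², precisions add: τ_n = τ₀ + n/σ².
So 1/σ₀² = 1/4.5713 − 6/38.9 = 0.218756 − 0.154242 = 0.064514.
Hence σ₀² = 1/0.064514 ≈ 15.5.

σ₀² = 15.5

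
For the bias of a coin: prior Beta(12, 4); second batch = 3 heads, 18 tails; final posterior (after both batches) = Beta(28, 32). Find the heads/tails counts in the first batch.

13 heads and 10 tails

Sequential conjugate updates are equivalent to a single update on the pooled data, so total successes = posterior α − prior α and total failures = posterior β − prior β.
Total across both batches: 28−12=16 heads, 32−4=28 tails.
Subtract the second batch: 16−3=13 heads and 28−18=10 tails.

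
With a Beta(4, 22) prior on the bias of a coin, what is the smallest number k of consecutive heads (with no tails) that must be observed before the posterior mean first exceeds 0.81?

After k heads and 0 tails the posterior is Beta(4+k, 22), with mean (4+k)/(4+22+k).
Set (4+k)/(26+k) > 0.81 and solve: k > (0.81·26 − 4)/(1 − 0.81) = 89.789.
The smallest integer exceeding 89.789 is 90.

k = 90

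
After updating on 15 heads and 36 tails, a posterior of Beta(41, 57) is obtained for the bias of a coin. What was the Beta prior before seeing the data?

Beta is conjugate to the binomial likelihood: posterior = Beta(a+s, b+f).
So a = 41 − 15 = 26 and b = 57 − 36 = 21.

Beta(26, 21)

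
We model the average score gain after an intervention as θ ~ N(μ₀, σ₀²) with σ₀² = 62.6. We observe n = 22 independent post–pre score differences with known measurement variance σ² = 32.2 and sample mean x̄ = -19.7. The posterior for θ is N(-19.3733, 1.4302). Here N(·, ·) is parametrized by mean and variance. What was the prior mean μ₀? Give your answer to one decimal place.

μ₀ = -5.4

With known observation variance, the Normal–Normal posterior has precision τ_n = τ₀ + n/σ² and mean μ_n = (τ₀μ₀ + (n/σ²)x̄)/τ_n.
Here τ₀ = 1/62.6 = 0.015974 and τ_data = 22/32.2 = 0.683230, so τ_n = 0.699204.
Rearranging for μ₀: μ₀ = (μ_n·τ_n − τ_data·x̄)/τ₀ = (-19.3733·0.699204 − 0.683230·-19.7) / 0.015974 = -0.086258/0.015974 ≈ -5.4.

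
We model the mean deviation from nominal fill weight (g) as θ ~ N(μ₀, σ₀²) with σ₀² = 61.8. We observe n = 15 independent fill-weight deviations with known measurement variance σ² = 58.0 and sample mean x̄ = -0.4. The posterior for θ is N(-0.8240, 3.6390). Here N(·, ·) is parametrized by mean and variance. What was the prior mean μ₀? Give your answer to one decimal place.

μ₀ = -7.6

The posterior mean is a precision-weighted average: μ_n = (τ₀μ₀ + τ_data·x̄)/(τ₀+τ_data), with τ₀=1/σ₀² and τ_data=n/σ².
Here τ₀ = 1/61.8 = 0.016181 and τ_data = 15/58.0 = 0.258621, so τ_n = 0.274802.
Rearranging for μ₀: μ₀ = (μ_n·τ_n − τ_data·x̄)/τ₀ = (-0.8240·0.274802 − 0.258621·-0.4) / 0.016181 = -0.122988/0.016181 ≈ -7.6.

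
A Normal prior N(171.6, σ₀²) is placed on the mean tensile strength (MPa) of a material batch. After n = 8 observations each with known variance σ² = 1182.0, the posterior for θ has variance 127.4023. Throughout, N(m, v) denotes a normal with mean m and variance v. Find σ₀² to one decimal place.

σ₀² = 925.1

Posterior precision equals prior precision plus data precision: 1/σ_n² = 1/σ₀² + n/σ².
So 1/σ₀² = 1/127.4023 − 8/1182.0 = 0.007849 − 0.006768 = 0.001081.
Hence σ₀² = 1/0.001081 ≈ 925.1.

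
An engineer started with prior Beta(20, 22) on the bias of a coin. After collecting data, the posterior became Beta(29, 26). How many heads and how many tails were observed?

9 heads and 4 tails

Under Beta–binomial conjugacy the posterior parameters are (a+s, b+f).
So s = 29 − 20 = 9 and f = 26 − 22 = 4.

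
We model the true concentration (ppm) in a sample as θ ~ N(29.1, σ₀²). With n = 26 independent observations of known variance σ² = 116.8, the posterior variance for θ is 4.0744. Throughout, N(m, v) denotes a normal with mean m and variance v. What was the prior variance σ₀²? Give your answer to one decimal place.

Posterior precision equals prior precision plus data precision: 1/σ_n² = 1/σ₀² + n/σ².
So 1/σ₀² = 1/4.0744 − 26/116.8 = 0.245435 − 0.222603 = 0.022832.
Hence σ₀² = 1/0.022832 ≈ 43.8.

σ₀² = 43.8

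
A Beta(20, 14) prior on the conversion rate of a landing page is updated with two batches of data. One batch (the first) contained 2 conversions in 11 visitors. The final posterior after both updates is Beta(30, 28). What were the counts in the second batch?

8 conversions and 5 bounces

Sequential conjugate updates are equivalent to a single update on the pooled data, so total successes = posterior α − prior α and total failures = posterior β − prior β.
Total across both batches: 30−20=10 conversions, 28−14=14 bounces.
Subtract the first batch: 10−2=8 conversions and 14−9=5 bounces.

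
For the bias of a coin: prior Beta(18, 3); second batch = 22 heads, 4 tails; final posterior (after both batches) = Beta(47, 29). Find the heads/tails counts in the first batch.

Because Beta–binomial updating is additive in the counts, the combined data contributed (α_post−α_prior, β_post−β_prior) successes and failures.
Total across both batches: 47−18=29 heads, 29−3=26 tails.
Subtract the second batch: 29−22=7 heads and 26−4=22 tails.

7 heads and 22 tails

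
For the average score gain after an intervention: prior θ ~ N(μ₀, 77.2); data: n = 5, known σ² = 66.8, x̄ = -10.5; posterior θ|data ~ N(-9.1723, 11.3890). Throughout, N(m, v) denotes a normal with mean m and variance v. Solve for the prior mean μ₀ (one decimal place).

μ₀ = -1.5

With known observation variance, the Normal–Normal posterior has precision τ_n = τ₀ + n/σ² and mean μ_n = (τ₀μ₀ + (n/σ²)x̄)/τ_n.
Here τ₀ = 1/77.2 = 0.012953 and τ_data = 5/66.8 = 0.074850, so τ_n = 0.087803.
Rearranging for μ₀: μ₀ = (μ_n·τ_n − τ_data·x̄)/τ₀ = (-9.1723·0.087803 − 0.074850·-10.5) / 0.012953 = -0.019430/0.012953 ≈ -1.5.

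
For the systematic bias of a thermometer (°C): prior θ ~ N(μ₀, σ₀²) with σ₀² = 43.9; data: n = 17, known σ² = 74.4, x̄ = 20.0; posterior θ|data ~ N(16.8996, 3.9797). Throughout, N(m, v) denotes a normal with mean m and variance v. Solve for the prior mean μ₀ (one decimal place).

μ₀ = -14.2

The posterior mean is a precision-weighted average: μ_n = (τ₀μ₀ + τ_data·x̄)/(τ₀+τ_data), with τ₀=1/σ₀² and τ_data=n/σ².
Here τ₀ = 1/43.9 = 0.022779 and τ_data = 17/74.4 = 0.228495, so τ_n = 0.251274.
Rearranging for μ₀: μ₀ = (μ_n·τ_n − τ_data·x̄)/τ₀ = (16.8996·0.251274 − 0.228495·20.0) / 0.022779 = -0.323470/0.022779 ≈ -14.2.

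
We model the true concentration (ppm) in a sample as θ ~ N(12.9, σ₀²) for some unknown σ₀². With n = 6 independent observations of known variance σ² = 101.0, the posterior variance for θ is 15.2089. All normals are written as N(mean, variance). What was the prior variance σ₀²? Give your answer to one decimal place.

Posterior precision equals prior precision plus data precision: 1/σ_n² = 1/σ₀² + n/σ².
So 1/σ₀² = 1/15.2089 − 6/101.0 = 0.065751 − 0.059406 = 0.006345.
Hence σ₀² = 1/0.006345 ≈ 157.6.

σ₀² = 157.6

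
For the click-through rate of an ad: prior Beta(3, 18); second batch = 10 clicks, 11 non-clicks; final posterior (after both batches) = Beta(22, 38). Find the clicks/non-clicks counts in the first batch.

9 clicks and 9 non-clicks

Because Beta–binomial updating is additive in the counts, the combined data contributed (α_post−α_prior, β_post−β_prior) successes and failures.
Total across both batches: 22−3=19 clicks, 38−18=20 non-clicks.
Subtract the second batch: 19−10=9 clicks and 20−11=9 non-clicks.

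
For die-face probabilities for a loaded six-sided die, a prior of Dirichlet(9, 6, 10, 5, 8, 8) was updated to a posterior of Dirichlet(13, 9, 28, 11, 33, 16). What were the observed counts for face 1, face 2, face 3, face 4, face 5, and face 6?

counts (4, 3, 18, 6, 25, 8)

For a Dirichlet(α) prior with multinomial counts c, the posterior is Dirichlet(α + c) componentwise.
Counts are posterior − prior componentwise: 13−9=4, 9−6=3, 28−10=18, 11−5=6, 33−8=25, 16−8=8.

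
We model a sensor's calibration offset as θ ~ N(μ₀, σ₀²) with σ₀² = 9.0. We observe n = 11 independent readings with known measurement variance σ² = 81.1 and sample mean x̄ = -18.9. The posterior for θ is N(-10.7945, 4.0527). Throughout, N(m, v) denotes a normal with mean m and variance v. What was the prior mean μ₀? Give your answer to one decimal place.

μ₀ = -0.9

The posterior mean is a precision-weighted average: μ_n = (τ₀μ₀ + τ_data·x̄)/(τ₀+τ_data), with τ₀=1/σ₀² and τ_data=n/σ².
Here τ₀ = 1/9.0 = 0.111111 and τ_data = 11/81.1 = 0.135635, so τ_n = 0.246746.
Rearranging for μ₀: μ₀ = (μ_n·τ_n − τ_data·x̄)/τ₀ = (-10.7945·0.246746 − 0.135635·-18.9) / 0.111111 = -0.099998/0.111111 ≈ -0.9.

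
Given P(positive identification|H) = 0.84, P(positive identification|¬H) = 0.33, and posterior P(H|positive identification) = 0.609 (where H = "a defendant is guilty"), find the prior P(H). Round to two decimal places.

Bayes' rule in odds form gives O(H|E) = O(H)·[P(E|H)/P(E|¬H)], hence O(H) = O(H|E)/LR.
Posterior odds = 0.609/(1−0.609) = 1.5575. LR = 0.84/0.33 = 2.5455.
Prior odds = 1.5575/2.5455 = 0.6119, so P(H) = 0.6119/(1+0.6119) ≈ 0.38.

P(H) = 0.38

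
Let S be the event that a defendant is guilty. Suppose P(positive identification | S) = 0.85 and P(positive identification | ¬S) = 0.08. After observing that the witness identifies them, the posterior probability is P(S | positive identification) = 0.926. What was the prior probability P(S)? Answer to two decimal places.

P(S) = 0.54

In odds form, posterior odds = prior odds × likelihood ratio, so prior odds = posterior odds ÷ LR.
Posterior odds = 0.926/(1−0.926) = 12.5135. LR = 0.85/0.08 = 10.6250.
Prior odds = 12.5135/10.6250 = 1.1777, so P(S) = 1.1777/(1+1.1777) ≈ 0.54.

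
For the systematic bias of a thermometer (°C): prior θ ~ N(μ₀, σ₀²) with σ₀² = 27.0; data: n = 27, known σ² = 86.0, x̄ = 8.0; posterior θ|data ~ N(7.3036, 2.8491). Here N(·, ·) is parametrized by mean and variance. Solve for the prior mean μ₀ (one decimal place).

With known observation variance, the Normal–Normal posterior has precision τ_n = τ₀ + n/σ² and mean μ_n = (τ₀μ₀ + (n/σ²)x̄)/τ_n.
Here τ₀ = 1/27.0 = 0.037037 and τ_data = 27/86.0 = 0.313953, so τ_n = 0.350990.
Rearranging for μ₀: μ₀ = (μ_n·τ_n − τ_data·x̄)/τ₀ = (7.3036·0.350990 − 0.313953·8.0) / 0.037037 = 0.051867/0.037037 ≈ 1.4.

μ₀ = 1.4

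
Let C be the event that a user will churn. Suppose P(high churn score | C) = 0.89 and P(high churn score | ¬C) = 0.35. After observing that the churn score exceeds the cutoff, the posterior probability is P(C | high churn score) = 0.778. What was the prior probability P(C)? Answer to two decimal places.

P(C) = 0.58

Bayes' rule in odds form gives O(C|E) = O(C)·[P(E|C)/P(E|¬C)], hence O(C) = O(C|E)/LR.
Posterior odds = 0.778/(1−0.778) = 3.5045. LR = 0.89/0.35 = 2.5429.
Prior odds = 3.5045/2.5429 = 1.3782, so P(C) = 1.3782/(1+1.3782) ≈ 0.58.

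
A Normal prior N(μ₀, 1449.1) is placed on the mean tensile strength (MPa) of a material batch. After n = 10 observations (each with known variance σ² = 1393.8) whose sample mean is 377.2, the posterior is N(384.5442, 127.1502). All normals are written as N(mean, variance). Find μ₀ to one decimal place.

μ₀ = 460.9

With known observation variance, the Normal–Normal posterior has precision τ_n = τ₀ + n/σ² and mean μ_n = (τ₀μ₀ + (n/σ²)x̄)/τ_n.
Here τ₀ = 1/1449.1 = 0.000690 and τ_data = 10/1393.8 = 0.007175, so τ_n = 0.007865.
Rearranging for μ₀: μ₀ = (μ_n·τ_n − τ_data·x̄)/τ₀ = (384.5442·0.007865 − 0.007175·377.2) / 0.000690 = 0.318030/0.000690 ≈ 460.9.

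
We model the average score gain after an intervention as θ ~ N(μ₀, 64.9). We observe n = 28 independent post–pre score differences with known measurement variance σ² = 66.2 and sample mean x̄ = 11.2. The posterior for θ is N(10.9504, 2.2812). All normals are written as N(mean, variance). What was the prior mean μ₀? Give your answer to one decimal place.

With known observation variance, the Normal–Normal posterior has precision τ_n = τ₀ + n/σ² and mean μ_n = (τ₀μ₀ + (n/σ²)x̄)/τ_n.
Here τ₀ = 1/64.9 = 0.015408 and τ_data = 28/66.2 = 0.422961, so τ_n = 0.438369.
Rearranging for μ₀: μ₀ = (μ_n·τ_n − τ_data·x̄)/τ₀ = (10.9504·0.438369 − 0.422961·11.2) / 0.015408 = 0.063153/0.015408 ≈ 4.1.

μ₀ = 4.1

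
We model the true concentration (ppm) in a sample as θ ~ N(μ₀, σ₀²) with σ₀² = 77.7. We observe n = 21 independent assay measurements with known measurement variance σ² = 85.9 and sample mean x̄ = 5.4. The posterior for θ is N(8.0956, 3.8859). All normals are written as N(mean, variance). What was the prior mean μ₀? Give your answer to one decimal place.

With known observation variance, the Normal–Normal posterior has precision τ_n = τ₀ + n/σ² and mean μ_n = (τ₀μ₀ + (n/σ²)x̄)/τ_n.
Here τ₀ = 1/77.7 = 0.012870 and τ_data = 21/85.9 = 0.244470, so τ_n = 0.257340.
Rearranging for μ₀: μ₀ = (μ_n·τ_n − τ_data·x̄)/τ₀ = (8.0956·0.257340 − 0.244470·5.4) / 0.012870 = 0.763184/0.012870 ≈ 59.3.

μ₀ = 59.3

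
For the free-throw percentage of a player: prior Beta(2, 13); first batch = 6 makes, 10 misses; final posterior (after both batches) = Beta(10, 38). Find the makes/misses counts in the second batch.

2 makes and 15 misses

Because Beta–binomial updating is additive in the counts, the combined data contributed (α_post−α_prior, β_post−β_prior) successes and failures.
Total across both batches: 10−2=8 makes, 38−13=25 misses.
Subtract the first batch: 8−6=2 makes and 25−10=15 misses.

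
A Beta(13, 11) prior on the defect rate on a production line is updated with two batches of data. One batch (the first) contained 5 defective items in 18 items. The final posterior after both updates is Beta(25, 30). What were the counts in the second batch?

7 defective items and 6 good items

Sequential conjugate updates are equivalent to a single update on the pooled data, so total successes = posterior α − prior α and total failures = posterior β − prior β.
Total across both batches: 25−13=12 defective items, 30−11=19 good items.
Subtract the first batch: 12−5=7 defective items and 19−13=6 good items.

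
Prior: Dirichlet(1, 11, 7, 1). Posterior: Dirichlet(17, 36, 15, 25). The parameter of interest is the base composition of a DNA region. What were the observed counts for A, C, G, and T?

counts (16, 25, 8, 24)

For a Dirichlet(α) prior with multinomial counts c, the posterior is Dirichlet(α + c) componentwise.
Counts are posterior − prior componentwise: 17−1=16, 36−11=25, 15−7=8, 25−1=24.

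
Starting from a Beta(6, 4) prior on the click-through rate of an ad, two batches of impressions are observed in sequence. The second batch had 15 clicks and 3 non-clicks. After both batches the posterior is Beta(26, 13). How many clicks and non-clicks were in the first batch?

5 clicks and 6 non-clicks

Sequential conjugate updates are equivalent to a single update on the pooled data, so total successes = posterior α − prior α and total failures = posterior β − prior β.
Total across both batches: 26−6=20 clicks, 13−4=9 non-clicks.
Subtract the second batch: 20−15=5 clicks and 9−3=6 non-clicks.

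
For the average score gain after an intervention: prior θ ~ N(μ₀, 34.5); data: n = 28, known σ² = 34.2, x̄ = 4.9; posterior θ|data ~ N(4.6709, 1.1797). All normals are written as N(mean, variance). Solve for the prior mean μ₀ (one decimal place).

The posterior mean is a precision-weighted average: μ_n = (τ₀μ₀ + τ_data·x̄)/(τ₀+τ_data), with τ₀=1/σ₀² and τ_data=n/σ².
Here τ₀ = 1/34.5 = 0.028986 and τ_data = 28/34.2 = 0.818713, so τ_n = 0.847699.
Rearranging for μ₀: μ₀ = (μ_n·τ_n − τ_data·x̄)/τ₀ = (4.6709·0.847699 − 0.818713·4.9) / 0.028986 = -0.052176/0.028986 ≈ -1.8.

μ₀ = -1.8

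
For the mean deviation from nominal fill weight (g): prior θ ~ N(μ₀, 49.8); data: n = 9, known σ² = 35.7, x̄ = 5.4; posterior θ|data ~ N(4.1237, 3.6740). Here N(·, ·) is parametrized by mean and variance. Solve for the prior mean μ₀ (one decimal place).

μ₀ = -11.9

With known observation variance, the Normal–Normal posterior has precision τ_n = τ₀ + n/σ² and mean μ_n = (τ₀μ₀ + (n/σ²)x̄)/τ_n.
Here τ₀ = 1/49.8 = 0.020080 and τ_data = 9/35.7 = 0.252101, so τ_n = 0.272181.
Rearranging for μ₀: μ₀ = (μ_n·τ_n − τ_data·x̄)/τ₀ = (4.1237·0.272181 − 0.252101·5.4) / 0.020080 = -0.238953/0.020080 ≈ -11.9.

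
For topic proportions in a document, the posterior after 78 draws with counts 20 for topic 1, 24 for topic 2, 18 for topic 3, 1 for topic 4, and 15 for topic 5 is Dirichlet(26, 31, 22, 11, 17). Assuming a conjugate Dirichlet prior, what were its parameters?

Dirichlet(6, 7, 4, 10, 2)

For a Dirichlet(α) prior with multinomial counts c, the posterior is Dirichlet(α + c) componentwise.
Subtract each count from the matching posterior parameter: 26−20=6, 31−24=7, 22−18=4, 11−1=10, 17−15=2.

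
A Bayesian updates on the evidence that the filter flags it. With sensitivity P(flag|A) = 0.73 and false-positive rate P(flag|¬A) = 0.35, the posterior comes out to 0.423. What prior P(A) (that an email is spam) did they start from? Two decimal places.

P(A) = 0.26

In odds form, posterior odds = prior odds × likelihood ratio, so prior odds = posterior odds ÷ LR.
Posterior odds = 0.423/(1−0.423) = 0.7331. LR = 0.73/0.35 = 2.0857.
Prior odds = 0.7331/2.0857 = 0.3515, so P(A) = 0.3515/(1+0.3515) ≈ 0.26.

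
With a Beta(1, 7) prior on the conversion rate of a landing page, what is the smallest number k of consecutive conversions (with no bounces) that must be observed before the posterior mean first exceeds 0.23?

k = 2

After k conversions and 0 bounces the posterior is Beta(1+k, 7), with mean (1+k)/(1+7+k).
Set (1+k)/(8+k) > 0.23 and solve: k > (0.23·8 − 1)/(1 − 0.23) = 1.091.
The smallest integer exceeding 1.091 is 2.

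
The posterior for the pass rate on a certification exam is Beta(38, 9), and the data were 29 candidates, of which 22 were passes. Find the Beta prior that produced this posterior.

Beta is conjugate to the binomial likelihood: posterior = Beta(α+s, β+f).
So α = 38 − 22 = 16 and β = 9 − 7 = 2.

Beta(16, 2)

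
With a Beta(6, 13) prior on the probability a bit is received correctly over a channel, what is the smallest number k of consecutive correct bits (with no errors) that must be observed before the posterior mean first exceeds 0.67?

k = 21

After k correct bits and 0 errors the posterior is Beta(6+k, 13), with mean (6+k)/(6+13+k).
Set (6+k)/(19+k) > 0.67 and solve: k > (0.67·19 − 6)/(1 − 0.67) = 20.394.
The smallest integer exceeding 20.394 is 21, and checking k=21: (27)/(40) = 0.6750 > 0.67.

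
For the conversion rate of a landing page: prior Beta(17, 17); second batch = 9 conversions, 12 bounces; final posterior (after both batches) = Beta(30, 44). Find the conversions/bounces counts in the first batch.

Because Beta–binomial updating is additive in the counts, the combined data contributed (α_post−α_prior, β_post−β_prior) successes and failures.
Total across both batches: 30−17=13 conversions, 44−17=27 bounces.
Subtract the second batch: 13−9=4 conversions and 27−12=15 bounces.

4 conversions and 15 bounces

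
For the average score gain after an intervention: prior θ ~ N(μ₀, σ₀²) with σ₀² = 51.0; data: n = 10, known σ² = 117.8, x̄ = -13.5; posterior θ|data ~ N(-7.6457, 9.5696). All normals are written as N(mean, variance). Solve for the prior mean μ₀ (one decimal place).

μ₀ = 17.7

With known observation variance, the Normal–Normal posterior has precision τ_n = τ₀ + n/σ² and mean μ_n = (τ₀μ₀ + (n/σ²)x̄)/τ_n.
Here τ₀ = 1/51.0 = 0.019608 and τ_data = 10/117.8 = 0.084890, so τ_n = 0.104498.
Rearranging for μ₀: μ₀ = (μ_n·τ_n − τ_data·x̄)/τ₀ = (-7.6457·0.104498 − 0.084890·-13.5) / 0.019608 = 0.347055/0.019608 ≈ 17.7.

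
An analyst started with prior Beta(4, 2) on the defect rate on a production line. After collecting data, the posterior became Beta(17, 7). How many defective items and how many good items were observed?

Beta is conjugate to the binomial likelihood: posterior = Beta(α+s, β+f).
Match parameters: s=17−4=13, f=7−2=5.

13 defective items and 5 good items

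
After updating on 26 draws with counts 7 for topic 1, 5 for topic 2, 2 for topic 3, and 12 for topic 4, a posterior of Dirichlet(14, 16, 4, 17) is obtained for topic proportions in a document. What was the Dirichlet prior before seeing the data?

Dirichlet(7, 11, 2, 5)

For a Dirichlet(α) prior with multinomial counts c, the posterior is Dirichlet(α + c) componentwise.
Subtract each count from the matching posterior parameter: 14−7=7, 16−5=11, 4−2=2, 17−12=5.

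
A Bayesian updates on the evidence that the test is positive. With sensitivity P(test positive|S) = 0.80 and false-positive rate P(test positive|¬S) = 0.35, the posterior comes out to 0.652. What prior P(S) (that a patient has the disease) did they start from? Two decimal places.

P(S) = 0.45

Bayes' rule in odds form gives O(S|E) = O(S)·[P(E|S)/P(E|¬S)], hence O(S) = O(S|E)/LR.
Posterior odds = 0.652/(1−0.652) = 1.8736. LR = 0.80/0.35 = 2.2857.
Prior odds = 1.8736/2.2857 = 0.8197, so P(S) = 0.8197/(1+0.8197) ≈ 0.45.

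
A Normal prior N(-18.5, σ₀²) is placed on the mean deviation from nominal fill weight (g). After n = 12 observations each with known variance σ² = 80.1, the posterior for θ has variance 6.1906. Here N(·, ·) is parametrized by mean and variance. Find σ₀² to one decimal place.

Posterior precision equals prior precision plus data precision: 1/σ_n² = 1/σ₀² + n/σ².
So 1/σ₀² = 1/6.1906 − 12/80.1 = 0.161535 − 0.149813 = 0.011722.
Hence σ₀² = 1/0.011722 ≈ 85.3.

σ₀² = 85.3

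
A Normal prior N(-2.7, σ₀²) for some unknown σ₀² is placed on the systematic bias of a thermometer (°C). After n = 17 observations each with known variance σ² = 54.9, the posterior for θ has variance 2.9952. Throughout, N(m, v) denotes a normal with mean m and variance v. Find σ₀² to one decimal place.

Posterior precision equals prior precision plus data precision: 1/σ_n² = 1/σ₀² + n/σ².
So 1/σ₀² = 1/2.9952 − 17/54.9 = 0.333868 − 0.309654 = 0.024214.
Hence σ₀² = 1/0.024214 ≈ 41.3.

σ₀² = 41.3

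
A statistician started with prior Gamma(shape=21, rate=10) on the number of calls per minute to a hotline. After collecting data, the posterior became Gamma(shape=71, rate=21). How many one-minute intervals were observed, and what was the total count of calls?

n = 11 one-minute intervals with total 50 calls

Gamma–Poisson conjugacy: posterior shape = α + Σxᵢ, posterior rate = β + n.
Matching: Σxᵢ = 71 − 21 = 50 and n = 21 − 10 = 11.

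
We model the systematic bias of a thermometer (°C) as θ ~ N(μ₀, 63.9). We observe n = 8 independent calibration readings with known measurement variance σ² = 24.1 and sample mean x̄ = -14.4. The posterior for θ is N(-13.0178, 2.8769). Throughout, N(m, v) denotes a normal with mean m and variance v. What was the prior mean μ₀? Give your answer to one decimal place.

With known observation variance, the Normal–Normal posterior has precision τ_n = τ₀ + n/σ² and mean μ_n = (τ₀μ₀ + (n/σ²)x̄)/τ_n.
Here τ₀ = 1/63.9 = 0.015649 and τ_data = 8/24.1 = 0.331950, so τ_n = 0.347599.
Rearranging for μ₀: μ₀ = (μ_n·τ_n − τ_data·x̄)/τ₀ = (-13.0178·0.347599 − 0.331950·-14.4) / 0.015649 = 0.255106/0.015649 ≈ 16.3.

μ₀ = 16.3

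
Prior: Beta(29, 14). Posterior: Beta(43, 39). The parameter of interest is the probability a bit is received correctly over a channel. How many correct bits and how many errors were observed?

14 correct bits and 25 errors

Under Beta–binomial conjugacy the posterior parameters are (α+s, β+f).
So s = 43 − 29 = 14 and f = 39 − 14 = 25.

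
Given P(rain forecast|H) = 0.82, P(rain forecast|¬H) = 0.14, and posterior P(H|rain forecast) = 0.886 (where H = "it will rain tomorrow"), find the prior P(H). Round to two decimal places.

Bayes' rule in odds form gives O(H|E) = O(H)·[P(E|H)/P(E|¬H)], hence O(H) = O(H|E)/LR.
Posterior odds = 0.886/(1−0.886) = 7.7719. LR = 0.82/0.14 = 5.8571.
Prior odds = 7.7719/5.8571 = 1.3269, so P(H) = 1.3269/(1+1.3269) ≈ 0.57.

P(H) = 0.57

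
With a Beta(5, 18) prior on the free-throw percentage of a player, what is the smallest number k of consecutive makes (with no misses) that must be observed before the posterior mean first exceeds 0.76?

k = 53

After k makes and 0 misses the posterior is Beta(5+k, 18), with mean (5+k)/(5+18+k).
Set (5+k)/(23+k) > 0.76 and solve: k > (0.76·23 − 5)/(1 − 0.76) = 52.000.
The smallest integer exceeding 52.000 is 53.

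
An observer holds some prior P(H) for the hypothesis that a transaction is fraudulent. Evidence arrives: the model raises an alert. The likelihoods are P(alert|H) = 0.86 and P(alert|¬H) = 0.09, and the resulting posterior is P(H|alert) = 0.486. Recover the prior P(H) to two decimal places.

Bayes' rule in odds form gives O(H|E) = O(H)·[P(E|H)/P(E|¬H)], hence O(H) = O(H|E)/LR.
Posterior odds = 0.486/(1−0.486) = 0.9455. LR = 0.86/0.09 = 9.5556.
Prior odds = 0.9455/9.5556 = 0.0989, so P(H) = 0.0989/(1+0.0989) ≈ 0.09.

P(H) = 0.09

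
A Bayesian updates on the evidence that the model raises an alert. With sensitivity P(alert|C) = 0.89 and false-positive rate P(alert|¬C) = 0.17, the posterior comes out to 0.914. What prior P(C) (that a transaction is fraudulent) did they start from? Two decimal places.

P(C) = 0.67

In odds form, posterior odds = prior odds × likelihood ratio, so prior odds = posterior odds ÷ LR.
Posterior odds = 0.914/(1−0.914) = 10.6279. LR = 0.89/0.17 = 5.2353.
Prior odds = 10.6279/5.2353 = 2.0300, so P(C) = 2.0300/(1+2.0300) ≈ 0.67.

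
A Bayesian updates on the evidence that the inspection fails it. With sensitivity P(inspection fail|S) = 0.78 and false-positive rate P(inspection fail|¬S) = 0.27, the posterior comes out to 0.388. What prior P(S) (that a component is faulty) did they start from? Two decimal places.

In odds form, posterior odds = prior odds × likelihood ratio, so prior odds = posterior odds ÷ LR.
Posterior odds = 0.388/(1−0.388) = 0.6340. LR = 0.78/0.27 = 2.8889.
Prior odds = 0.6340/2.8889 = 0.2195, so P(S) = 0.2195/(1+0.2195) ≈ 0.18.

P(S) = 0.18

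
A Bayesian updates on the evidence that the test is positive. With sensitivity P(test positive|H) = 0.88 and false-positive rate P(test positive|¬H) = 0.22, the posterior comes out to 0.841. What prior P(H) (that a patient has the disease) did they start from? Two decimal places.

Bayes' rule in odds form gives O(H|E) = O(H)·[P(E|H)/P(E|¬H)], hence O(H) = O(H|E)/LR.
Posterior odds = 0.841/(1−0.841) = 5.2893. LR = 0.88/0.22 = 4.0000.
Prior odds = 5.2893/4.0000 = 1.3223, so P(H) = 1.3223/(1+1.3223) ≈ 0.57.

P(H) = 0.57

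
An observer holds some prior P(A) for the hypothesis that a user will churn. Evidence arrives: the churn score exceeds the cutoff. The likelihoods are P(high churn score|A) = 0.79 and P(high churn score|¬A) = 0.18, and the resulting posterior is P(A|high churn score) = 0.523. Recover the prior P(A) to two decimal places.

In odds form, posterior odds = prior odds × likelihood ratio, so prior odds = posterior odds ÷ LR.
Posterior odds = 0.523/(1−0.523) = 1.0964. LR = 0.79/0.18 = 4.3889.
Prior odds = 1.0964/4.3889 = 0.2498, so P(A) = 0.2498/(1+0.2498) ≈ 0.20.

P(A) = 0.20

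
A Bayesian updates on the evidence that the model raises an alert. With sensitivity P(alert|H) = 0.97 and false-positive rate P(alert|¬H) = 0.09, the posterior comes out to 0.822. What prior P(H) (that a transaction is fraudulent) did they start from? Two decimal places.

In odds form, posterior odds = prior odds × likelihood ratio, so prior odds = posterior odds ÷ LR.
Posterior odds = 0.822/(1−0.822) = 4.6180. LR = 0.97/0.09 = 10.7778.
Prior odds = 4.6180/10.7778 = 0.4285, so P(H) = 0.4285/(1+0.4285) ≈ 0.30.

P(H) = 0.30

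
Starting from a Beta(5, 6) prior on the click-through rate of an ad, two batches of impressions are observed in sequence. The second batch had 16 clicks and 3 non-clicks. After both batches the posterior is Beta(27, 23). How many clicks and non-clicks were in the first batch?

6 clicks and 14 non-clicks

Sequential conjugate updates are equivalent to a single update on the pooled data, so total successes = posterior α − prior α and total failures = posterior β − prior β.
Total across both batches: 27−5=22 clicks, 23−6=17 non-clicks.
Subtract the second batch: 22−16=6 clicks and 17−3=14 non-clicks.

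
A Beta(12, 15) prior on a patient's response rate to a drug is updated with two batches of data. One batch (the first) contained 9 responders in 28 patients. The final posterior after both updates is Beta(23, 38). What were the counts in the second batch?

Sequential conjugate updates are equivalent to a single update on the pooled data, so total successes = posterior α − prior α and total failures = posterior β − prior β.
Total across both batches: 23−12=11 responders, 38−15=23 non-responders.
Subtract the first batch: 11−9=2 responders and 23−19=4 non-responders.

2 responders and 4 non-responders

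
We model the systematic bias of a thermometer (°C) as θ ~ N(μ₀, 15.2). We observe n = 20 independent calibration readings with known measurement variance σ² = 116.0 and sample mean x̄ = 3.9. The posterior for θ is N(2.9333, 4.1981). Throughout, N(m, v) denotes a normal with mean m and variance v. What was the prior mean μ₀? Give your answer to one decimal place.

The posterior mean is a precision-weighted average: μ_n = (τ₀μ₀ + τ_data·x̄)/(τ₀+τ_data), with τ₀=1/σ₀² and τ_data=n/σ².
Here τ₀ = 1/15.2 = 0.065789 and τ_data = 20/116.0 = 0.172414, so τ_n = 0.238203.
Rearranging for μ₀: μ₀ = (μ_n·τ_n − τ_data·x̄)/τ₀ = (2.9333·0.238203 − 0.172414·3.9) / 0.065789 = 0.026306/0.065789 ≈ 0.4.

μ₀ = 0.4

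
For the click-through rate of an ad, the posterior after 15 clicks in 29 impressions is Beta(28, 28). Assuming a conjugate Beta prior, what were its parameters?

Beta(13, 14)

Under Beta–binomial conjugacy the posterior parameters are (a+s, b+f).
So a = 28 − 15 = 13 and b = 28 − 14 = 14.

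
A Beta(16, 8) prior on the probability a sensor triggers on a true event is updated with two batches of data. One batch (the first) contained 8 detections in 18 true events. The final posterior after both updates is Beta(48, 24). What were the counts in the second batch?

Because Beta–binomial updating is additive in the counts, the combined data contributed (α_post−α_prior, β_post−β_prior) successes and failures.
Total across both batches: 48−16=32 detections, 24−8=16 misses.
Subtract the first batch: 32−8=24 detections and 16−10=6 misses.

24 detections and 6 misses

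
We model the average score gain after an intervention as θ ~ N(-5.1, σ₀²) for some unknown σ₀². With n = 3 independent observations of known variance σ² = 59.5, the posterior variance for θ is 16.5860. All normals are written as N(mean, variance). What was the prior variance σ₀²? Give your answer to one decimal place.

For the Normal–Normal model with known σ², precisions add: τ_n = τ₀ + n/σ².
So 1/σ₀² = 1/16.5860 − 3/59.5 = 0.060292 − 0.050420 = 0.009872.
Hence σ₀² = 1/0.009872 ≈ 101.3.

σ₀² = 101.3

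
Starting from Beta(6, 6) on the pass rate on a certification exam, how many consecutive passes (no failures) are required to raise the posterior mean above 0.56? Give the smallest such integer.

After k passes and 0 failures the posterior is Beta(6+k, 6), with mean (6+k)/(6+6+k).
Set (6+k)/(12+k) > 0.56 and solve: k > (0.56·12 − 6)/(1 − 0.56) = 1.636.
The smallest integer exceeding 1.636 is 2.

k = 2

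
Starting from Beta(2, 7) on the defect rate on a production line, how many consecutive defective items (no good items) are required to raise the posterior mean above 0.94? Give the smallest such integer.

After k defective items and 0 good items the posterior is Beta(2+k, 7), with mean (2+k)/(2+7+k).
Set (2+k)/(9+k) > 0.94 and solve: k > (0.94·9 − 2)/(1 − 0.94) = 107.667.
The smallest integer exceeding 107.667 is 108.

k = 108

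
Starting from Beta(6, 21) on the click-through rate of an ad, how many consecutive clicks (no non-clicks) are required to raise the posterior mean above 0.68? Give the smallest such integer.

k = 39

After k clicks and 0 non-clicks the posterior is Beta(6+k, 21), with mean (6+k)/(6+21+k).
Set (6+k)/(27+k) > 0.68 and solve: k > (0.68·27 − 6)/(1 − 0.68) = 38.625.
The smallest integer exceeding 38.625 is 39, and checking k=39: (45)/(66) = 0.6818 > 0.68.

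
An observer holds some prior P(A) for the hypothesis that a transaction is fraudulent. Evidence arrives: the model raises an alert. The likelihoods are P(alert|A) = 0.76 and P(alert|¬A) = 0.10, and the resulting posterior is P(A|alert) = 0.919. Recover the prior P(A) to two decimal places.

P(A) = 0.60

In odds form, posterior odds = prior odds × likelihood ratio, so prior odds = posterior odds ÷ LR.
Posterior odds = 0.919/(1−0.919) = 11.3457. LR = 0.76/0.10 = 7.6000.
Prior odds = 11.3457/7.6000 = 1.4929, so P(A) = 1.4929/(1+1.4929) ≈ 0.60.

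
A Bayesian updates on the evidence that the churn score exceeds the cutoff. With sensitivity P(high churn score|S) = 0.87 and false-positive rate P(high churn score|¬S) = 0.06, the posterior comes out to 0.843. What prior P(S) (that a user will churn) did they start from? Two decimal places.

P(S) = 0.27

Bayes' rule in odds form gives O(S|E) = O(S)·[P(E|S)/P(E|¬S)], hence O(S) = O(S|E)/LR.
Posterior odds = 0.843/(1−0.843) = 5.3694. LR = 0.87/0.06 = 14.5000.
Prior odds = 5.3694/14.5000 = 0.3703, so P(S) = 0.3703/(1+0.3703) ≈ 0.27.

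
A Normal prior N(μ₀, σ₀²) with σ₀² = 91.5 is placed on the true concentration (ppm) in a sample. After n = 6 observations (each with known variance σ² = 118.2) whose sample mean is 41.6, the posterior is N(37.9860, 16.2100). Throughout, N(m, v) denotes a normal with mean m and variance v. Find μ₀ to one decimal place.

With known observation variance, the Normal–Normal posterior has precision τ_n = τ₀ + n/σ² and mean μ_n = (τ₀μ₀ + (n/σ²)x̄)/τ_n.
Here τ₀ = 1/91.5 = 0.010929 and τ_data = 6/118.2 = 0.050761, so τ_n = 0.061690.
Rearranging for μ₀: μ₀ = (μ_n·τ_n − τ_data·x̄)/τ₀ = (37.9860·0.061690 − 0.050761·41.6) / 0.010929 = 0.231699/0.010929 ≈ 21.2.

μ₀ = 21.2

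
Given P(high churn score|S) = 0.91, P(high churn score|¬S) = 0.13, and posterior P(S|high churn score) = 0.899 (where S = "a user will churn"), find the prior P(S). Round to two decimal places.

P(S) = 0.56

In odds form, posterior odds = prior odds × likelihood ratio, so prior odds = posterior odds ÷ LR.
Posterior odds = 0.899/(1−0.899) = 8.9010. LR = 0.91/0.13 = 7.0000.
Prior odds = 8.9010/7.0000 = 1.2716, so P(S) = 1.2716/(1+1.2716) ≈ 0.56.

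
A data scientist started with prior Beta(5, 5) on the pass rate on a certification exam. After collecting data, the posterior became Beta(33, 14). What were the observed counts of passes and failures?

28 passes and 9 failures

A Beta(α, β) prior with s successes and f failures in binomial data gives a Beta(α+s, β+f) posterior.
Match parameters: s=33−5=28, f=14−5=9.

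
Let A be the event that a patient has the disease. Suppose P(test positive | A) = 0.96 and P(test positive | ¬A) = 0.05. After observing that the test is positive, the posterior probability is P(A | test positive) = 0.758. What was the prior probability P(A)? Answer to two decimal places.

In odds form, posterior odds = prior odds × likelihood ratio, so prior odds = posterior odds ÷ LR.
Posterior odds = 0.758/(1−0.758) = 3.1322. LR = 0.96/0.05 = 19.2000.
Prior odds = 3.1322/19.2000 = 0.1631, so P(A) = 0.1631/(1+0.1631) ≈ 0.14.

P(A) = 0.14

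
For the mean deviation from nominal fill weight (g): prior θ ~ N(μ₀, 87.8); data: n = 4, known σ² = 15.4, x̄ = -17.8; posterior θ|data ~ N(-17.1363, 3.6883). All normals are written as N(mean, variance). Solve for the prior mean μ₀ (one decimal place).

μ₀ = -2.0

With known observation variance, the Normal–Normal posterior has precision τ_n = τ₀ + n/σ² and mean μ_n = (τ₀μ₀ + (n/σ²)x̄)/τ_n.
Here τ₀ = 1/87.8 = 0.011390 and τ_data = 4/15.4 = 0.259740, so τ_n = 0.271130.
Rearranging for μ₀: μ₀ = (μ_n·τ_n − τ_data·x̄)/τ₀ = (-17.1363·0.271130 − 0.259740·-17.8) / 0.011390 = -0.022793/0.011390 ≈ -2.0.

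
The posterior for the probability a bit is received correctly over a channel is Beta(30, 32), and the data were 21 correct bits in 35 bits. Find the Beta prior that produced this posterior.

Under Beta–binomial conjugacy the posterior parameters are (α+s, β+f).
Subtract the data counts: 30−21=9, 32−14=18.

Beta(9, 18)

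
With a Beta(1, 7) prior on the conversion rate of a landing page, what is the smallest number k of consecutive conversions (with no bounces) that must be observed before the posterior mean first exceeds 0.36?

k = 3

After k conversions and 0 bounces the posterior is Beta(1+k, 7), with mean (1+k)/(1+7+k).
Set (1+k)/(8+k) > 0.36 and solve: k > (0.36·8 − 1)/(1 − 0.36) = 2.938.
The smallest integer exceeding 2.938 is 3, and checking k=3: (4)/(11) = 0.3636 > 0.36.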